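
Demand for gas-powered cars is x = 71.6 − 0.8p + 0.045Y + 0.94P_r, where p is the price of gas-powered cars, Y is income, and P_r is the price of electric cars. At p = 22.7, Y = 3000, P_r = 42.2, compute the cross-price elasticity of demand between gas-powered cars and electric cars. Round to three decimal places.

First evaluate x: 71.6 − 0.8(22.7) + 0.045(3000) + 0.94(42.2) = 71.6 − 18.16 + 135 + 39.668 = 228.108.
∂x/∂P_r = +0.94, so E_xy = 0.94·(42.2/228.108) ≈ 0.174.
E_xy > 0: the goods are substitutes.

0.174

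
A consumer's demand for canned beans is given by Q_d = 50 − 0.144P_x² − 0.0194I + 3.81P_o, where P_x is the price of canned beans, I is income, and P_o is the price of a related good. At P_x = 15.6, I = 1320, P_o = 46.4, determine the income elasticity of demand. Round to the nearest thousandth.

At the given point, Q_d = 50 − 0.144(15.6)² − 0.0194(1320) + 3.81(46.4) = 50 − 35.0438 − 25.608 + 176.784 = 166.1322.
∂Q_d/∂I = −0.0194, so E_I = -0.0194·(1320/166.1322) ≈ -0.154.
E_I < 0: inferior good.

-0.154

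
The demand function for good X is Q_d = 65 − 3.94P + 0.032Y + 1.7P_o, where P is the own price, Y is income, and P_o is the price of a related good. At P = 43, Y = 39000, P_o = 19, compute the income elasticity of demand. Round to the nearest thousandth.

1.061

Substituting, Q_d = 65 − 3.94(43) + 0.032(39000) + 1.7(19) = 65 − 169.42 + 1248 + 32.3 = 1175.88.
∂Q_d/∂Y = +0.032, so E_I = 0.032·(39000/1175.88) ≈ 1.061.
E_I > 1: normal good (luxury).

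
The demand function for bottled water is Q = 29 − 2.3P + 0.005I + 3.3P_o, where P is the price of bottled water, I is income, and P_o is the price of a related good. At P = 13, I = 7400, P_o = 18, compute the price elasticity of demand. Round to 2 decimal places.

Evaluating quantity at (P, I, P_o) gives Q = 29 − 2.3(13) + 0.005(7400) + 3.3(18) = 29 − 29.9 + 37 + 59.4 = 95.5.
∂Q/∂P = −2.3, so E_p = (−2.3)·(13/95.5) ≈ -0.31.
|E_p| < 1: demand is inelastic.

-0.31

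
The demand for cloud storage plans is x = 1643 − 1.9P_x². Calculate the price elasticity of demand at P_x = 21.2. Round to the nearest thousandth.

-2.164

At P_x = 21.2, x = 789.064.
dx/dP_x = −2·1.9·P_x = −80.56.
Point elasticity E = (dx/dP_x)·(P_x/x) = -80.56 × 21.2/789.064 ≈ -2.164.
|E| > 1, so demand is elastic at this price.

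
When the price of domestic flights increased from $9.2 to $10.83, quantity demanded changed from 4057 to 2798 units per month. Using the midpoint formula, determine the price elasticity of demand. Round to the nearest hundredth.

-2.26

%Δq = (2798 − 4057)/[(4057 + 2798)/2] = -1259/3427.5 ≈ -0.3673.
%Δp = (10.83 − 9.2)/[(9.2 + 10.83)/2] = 1.63/10.015 ≈ 0.1628.
Arc elasticity E = %Δq/%Δp ≈ -0.3673/0.1628 ≈ -2.26.
|E| > 1: demand is elastic over this range.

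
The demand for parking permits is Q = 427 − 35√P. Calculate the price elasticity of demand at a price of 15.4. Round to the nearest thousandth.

-0.237

At P = 15.4, Q = 289.6501.
dQ/dP = −35/(2√P) = −35/(2·3.9243).
Point elasticity E = (dQ/dP)·(P/Q) = -4.4594 × 15.4/289.6501 ≈ -0.237.
|E| < 1, so demand is inelastic at this price.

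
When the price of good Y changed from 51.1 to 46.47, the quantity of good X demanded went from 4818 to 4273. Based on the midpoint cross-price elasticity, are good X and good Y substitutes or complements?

substitutes

%ΔQ_x = (4273 − 4818)/[(4818+4273)/2] = -545/4545.5 ≈ -0.1199.
%ΔP_y = (46.47 − 51.1)/[(51.1+46.47)/2] ≈ -0.0949.
E_xy = -0.1199/-0.0949 ≈ 1.263.
E_xy > 0, so the goods are substitutes.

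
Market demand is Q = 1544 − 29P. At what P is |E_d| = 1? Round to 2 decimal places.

26.62

For linear demand Q = a − bP, E = −bP/(a − bP). |E| = 1 ⇒ bP = a − bP ⇒ P = a/(2b).
P = 1544/(2·29) ≈ 26.62.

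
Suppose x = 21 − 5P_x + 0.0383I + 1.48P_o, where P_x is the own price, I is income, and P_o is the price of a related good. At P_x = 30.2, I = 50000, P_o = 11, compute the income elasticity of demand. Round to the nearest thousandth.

x = 21 − 5(30.2) + 0.0383(50000) + 1.48(11) = 21 − 151 + 1915 + 16.28 = 1801.28.
∂x/∂I = +0.0383, so E_I = 0.0383·(50000/1801.28) ≈ 1.063.
E_I > 1: normal good (luxury).

1.063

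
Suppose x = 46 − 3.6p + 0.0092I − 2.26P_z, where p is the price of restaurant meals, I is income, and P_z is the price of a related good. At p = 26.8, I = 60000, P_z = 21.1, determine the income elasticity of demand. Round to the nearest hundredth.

x = 46 − 3.6(26.8) + 0.0092(60000) − 2.26(21.1) = 46 − 96.48 + 552 − 47.686 = 453.834.
∂x/∂I = +0.0092, so E_I = 0.0092·(60000/453.834) ≈ 1.22.
E_I > 1: normal good (luxury).

1.22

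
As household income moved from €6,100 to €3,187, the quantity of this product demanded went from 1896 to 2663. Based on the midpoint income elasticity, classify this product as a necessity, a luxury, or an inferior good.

inferior

%ΔQ = (2663 − 1896)/[(1896+2663)/2] = 767/2279.5 ≈ 0.3365.
%ΔY = (3,187 − 6,100)/[(6,100+3,187)/2] = -2913/4643.5 ≈ -0.6273.
E_I = %ΔQ/%ΔY ≈ -0.536.
E_I < 0: inferior good.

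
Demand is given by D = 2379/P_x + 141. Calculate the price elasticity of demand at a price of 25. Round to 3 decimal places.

At P_x = 25, D = 236.16.
dD/dP_x = −2379/P_x² = −3.8064.
Point elasticity E = (dD/dP_x)·(P_x/D) = -3.8064 × 25/236.16 ≈ -0.403.
|E| < 1, so demand is inelastic at this price.

-0.403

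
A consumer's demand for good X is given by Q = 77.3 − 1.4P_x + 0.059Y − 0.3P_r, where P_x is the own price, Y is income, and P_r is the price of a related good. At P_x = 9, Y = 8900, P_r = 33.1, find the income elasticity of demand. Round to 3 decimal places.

Evaluating quantity at (P_x, Y, P_r) gives Q = 77.3 − 1.4(9) + 0.059(8900) − 0.3(33.1) = 77.3 − 12.6 + 525.1 − 9.93 = 579.87.
∂Q/∂Y = +0.059, so E_I = 0.059·(8900/579.87) ≈ 0.906.
E_I ∈ (0,1): normal good (necessity).

0.906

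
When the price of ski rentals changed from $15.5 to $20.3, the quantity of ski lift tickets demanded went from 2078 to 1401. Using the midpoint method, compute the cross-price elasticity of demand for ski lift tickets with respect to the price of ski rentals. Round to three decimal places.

-1.451

%ΔQ_x = (1401 − 2078)/[(2078+1401)/2] = -677/1739.5 ≈ -0.3892.
%ΔP_y = (20.3 − 15.5)/[(15.5+20.3)/2] ≈ 0.2682.
E_xy = -0.3892/0.2682 ≈ -1.451.
E_xy < 0, so ski lift tickets and ski rentals are complements.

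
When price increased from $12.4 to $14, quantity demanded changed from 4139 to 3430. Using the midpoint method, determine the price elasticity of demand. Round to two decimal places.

-1.55

%ΔQ = (3430 − 4139)/[(4139 + 3430)/2] = -709/3784.5 ≈ -0.1873.
%Δp = (14 − 12.4)/[(12.4 + 14)/2] = 1.6/13.2 ≈ 0.1212.
Arc elasticity E = %ΔQ/%Δp ≈ -0.1873/0.1212 ≈ -1.55.
|E| > 1: demand is elastic over this range.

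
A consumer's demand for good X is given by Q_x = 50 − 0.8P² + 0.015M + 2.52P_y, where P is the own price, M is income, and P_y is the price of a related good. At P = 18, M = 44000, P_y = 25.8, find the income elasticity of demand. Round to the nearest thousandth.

Evaluating quantity at (P, M, P_y) gives Q_x = 50 − 0.8(18)² + 0.015(44000) + 2.52(25.8) = 50 − 259.2 + 660 + 65.016 = 515.816.
∂Q_x/∂M = +0.015, so E_I = 0.015·(44000/515.816) ≈ 1.280.
E_I > 1: normal good (luxury).

1.280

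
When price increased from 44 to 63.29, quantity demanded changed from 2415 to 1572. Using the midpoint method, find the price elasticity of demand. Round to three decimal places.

%ΔQ = (1572 − 2415)/[(2415 + 1572)/2] = -843/1993.5 ≈ -0.4229.
%Δp = (63.29 − 44)/[(44 + 63.29)/2] = 19.29/53.645 ≈ 0.3596.
Arc elasticity E = %ΔQ/%Δp ≈ -0.4229/0.3596 ≈ -1.176.
|E| > 1: demand is elastic over this range.

-1.176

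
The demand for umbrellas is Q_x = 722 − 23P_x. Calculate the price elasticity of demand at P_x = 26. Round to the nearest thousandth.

At P_x = 26, Q_x = 124.
dQ_x/dP_x = −23.
Point elasticity E = (dQ_x/dP_x)·(P_x/Q_x) = -23 × 26/124 ≈ -4.823.
|E| > 1, so demand is elastic at this price.

-4.823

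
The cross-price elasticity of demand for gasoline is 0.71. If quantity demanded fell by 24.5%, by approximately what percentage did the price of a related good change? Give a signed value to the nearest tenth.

%ΔQ ≈ E × %ΔP_y ⇒ %ΔP_y = %ΔQ / E = (-24.5%)/(0.71) ≈ -34.5%.

-34.5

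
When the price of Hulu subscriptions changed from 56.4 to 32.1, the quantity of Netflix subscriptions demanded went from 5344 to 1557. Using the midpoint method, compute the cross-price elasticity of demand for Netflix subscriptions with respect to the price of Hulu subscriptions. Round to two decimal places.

%ΔQ_x = (1557 − 5344)/[(5344+1557)/2] = -3787/3450.5 ≈ -1.0975.
%ΔP_y = (32.1 − 56.4)/[(56.4+32.1)/2] ≈ -0.5492.
E_xy = -1.0975/-0.5492 ≈ 2.00.
E_xy > 0, so Netflix subscriptions and Hulu subscriptions are substitutes.

2.00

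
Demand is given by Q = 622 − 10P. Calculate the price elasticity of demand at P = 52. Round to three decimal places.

-5.098

At P = 52, Q = 102.
dQ/dP = −10.
Point elasticity E = (dQ/dP)·(P/Q) = -10 × 52/102 ≈ -5.098.
|E| > 1, so demand is elastic at this price.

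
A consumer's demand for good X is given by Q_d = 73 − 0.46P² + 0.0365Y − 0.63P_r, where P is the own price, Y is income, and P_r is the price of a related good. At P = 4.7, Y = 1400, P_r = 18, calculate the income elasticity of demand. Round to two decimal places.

0.50

At the given point, Q_d = 73 − 0.46(4.7)² + 0.0365(1400) − 0.63(18) = 73 − 10.1614 + 51.1 − 11.34 = 102.5986.
∂Q_d/∂Y = +0.0365, so E_I = 0.0365·(1400/102.5986) ≈ 0.50.
E_I ∈ (0,1): normal good (necessity).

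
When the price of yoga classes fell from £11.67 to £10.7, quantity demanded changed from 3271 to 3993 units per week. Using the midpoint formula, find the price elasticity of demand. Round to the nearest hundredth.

-2.29

%ΔQ = (3993 − 3271)/[(3271 + 3993)/2] = 722/3632 ≈ 0.1988.
%ΔP = (10.7 − 11.67)/[(11.67 + 10.7)/2] = -0.97/11.185 ≈ -0.0867.
Arc elasticity E = %ΔQ/%ΔP ≈ 0.1988/-0.0867 ≈ -2.29.
|E| > 1: demand is elastic over this range.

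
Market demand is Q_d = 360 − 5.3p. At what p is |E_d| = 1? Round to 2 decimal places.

33.96

For linear demand Q_d = a − bp, E = −bp/(a − bp). |E| = 1 ⇒ bp = a − bp ⇒ p = a/(2b).
p = 360/(2·5.3) ≈ 33.96.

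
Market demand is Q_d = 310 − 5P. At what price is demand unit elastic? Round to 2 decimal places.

For linear demand Q_d = a − bP, E = −bP/(a − bP). |E| = 1 ⇒ bP = a − bP ⇒ P = a/(2b).
P = 310/(2·5) = 31.00.

31.00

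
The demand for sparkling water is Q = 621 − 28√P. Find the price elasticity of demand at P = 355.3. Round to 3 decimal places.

At P = 355.3, Q = 93.2167.
dQ/dP = −28/(2√P) = −28/(2·18.8494).
Point elasticity E = (dQ/dP)·(P/Q) = -0.7427 × 355.3/93.2167 ≈ -2.831.
|E| > 1, so demand is elastic at this price.

-2.831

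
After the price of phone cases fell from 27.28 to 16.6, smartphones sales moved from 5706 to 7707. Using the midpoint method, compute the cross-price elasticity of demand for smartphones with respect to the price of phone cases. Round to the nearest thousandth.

-0.613

%ΔQ_x = (7707 − 5706)/[(5706+7707)/2] = 2001/6706.5 ≈ 0.2984.
%ΔP_y = (16.6 − 27.28)/[(27.28+16.6)/2] ≈ -0.4868.
E_xy = 0.2984/-0.4868 ≈ -0.613.
E_xy < 0, so smartphones and phone cases are complements.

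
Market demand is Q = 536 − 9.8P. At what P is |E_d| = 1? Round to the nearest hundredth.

27.35

For linear demand Q = a − bP, E = −bP/(a − bP). |E| = 1 ⇒ bP = a − bP ⇒ P = a/(2b).
P = 536/(2·9.8) ≈ 27.35.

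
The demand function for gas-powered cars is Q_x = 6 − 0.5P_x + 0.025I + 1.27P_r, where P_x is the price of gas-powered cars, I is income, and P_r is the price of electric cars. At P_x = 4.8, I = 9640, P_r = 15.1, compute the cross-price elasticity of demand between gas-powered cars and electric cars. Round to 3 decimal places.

0.073

At the given point, Q_x = 6 − 0.5(4.8) + 0.025(9640) + 1.27(15.1) = 6 − 2.4 + 241 + 19.177 = 263.777.
∂Q_x/∂P_r = +1.27, so E_xy = 1.27·(15.1/263.777) ≈ 0.073.
E_xy > 0: the goods are substitutes.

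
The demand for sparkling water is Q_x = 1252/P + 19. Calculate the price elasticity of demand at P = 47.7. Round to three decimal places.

-0.580

At P = 47.7, Q_x = 45.2474.
dQ_x/dP = −1252/P² = −0.5503.
Point elasticity E = (dQ_x/dP)·(P/Q_x) = -0.5503 × 47.7/45.2474 ≈ -0.580.
|E| < 1, so demand is inelastic at this price.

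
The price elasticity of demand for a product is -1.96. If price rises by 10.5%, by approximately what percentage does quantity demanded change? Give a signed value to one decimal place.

-20.6

%ΔQ ≈ E × %ΔP = (-1.96) × (10.5%) ≈ -20.6%.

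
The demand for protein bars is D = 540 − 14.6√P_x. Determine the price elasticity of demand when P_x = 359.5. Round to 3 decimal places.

-0.526

At P_x = 359.5, D = 263.1769.
dD/dP_x = −14.6/(2√P_x) = −14.6/(2·18.9605).
Point elasticity E = (dD/dP_x)·(P_x/D) = -0.385 × 359.5/263.1769 ≈ -0.526.
|E| < 1, so demand is inelastic at this price.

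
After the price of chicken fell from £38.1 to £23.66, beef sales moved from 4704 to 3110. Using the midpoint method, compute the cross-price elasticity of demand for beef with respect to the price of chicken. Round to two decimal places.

%ΔQ_x = (3110 − 4704)/[(4704+3110)/2] = -1594/3907 ≈ -0.4080.
%ΔP_y = (23.66 − 38.1)/[(38.1+23.66)/2] ≈ -0.4676.
E_xy = -0.4080/-0.4676 ≈ 0.87.
E_xy > 0, so beef and chicken are substitutes.

0.87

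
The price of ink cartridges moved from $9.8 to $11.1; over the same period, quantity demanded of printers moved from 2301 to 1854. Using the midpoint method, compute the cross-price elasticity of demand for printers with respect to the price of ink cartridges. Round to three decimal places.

-1.730

%ΔQ_x = (1854 − 2301)/[(2301+1854)/2] = -447/2077.5 ≈ -0.2152.
%ΔP_y = (11.1 − 9.8)/[(9.8+11.1)/2] ≈ 0.1244.
E_xy = -0.2152/0.1244 ≈ -1.730.
E_xy < 0, so printers and ink cartridges are complements.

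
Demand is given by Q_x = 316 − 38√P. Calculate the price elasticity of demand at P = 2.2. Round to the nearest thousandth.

-0.109

At P = 2.2, Q_x = 259.6369.
dQ_x/dP = −38/(2√P) = −38/(2·1.4832).
Point elasticity E = (dQ_x/dP)·(P/Q_x) = -12.8098 × 2.2/259.6369 ≈ -0.109.
|E| < 1, so demand is inelastic at this price.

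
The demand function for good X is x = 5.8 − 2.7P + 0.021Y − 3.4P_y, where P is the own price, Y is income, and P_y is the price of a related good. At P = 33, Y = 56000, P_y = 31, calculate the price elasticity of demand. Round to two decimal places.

Substituting, x = 5.8 − 2.7(33) + 0.021(56000) − 3.4(31) = 5.8 − 89.1 + 1176 − 105.4 = 987.3.
∂x/∂P = −2.7, so E_p = (−2.7)·(33/987.3) ≈ -0.09.
|E_p| < 1: demand is inelastic.

-0.09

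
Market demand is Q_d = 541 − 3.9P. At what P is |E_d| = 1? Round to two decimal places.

69.36

For linear demand Q_d = a − bP, E = −bP/(a − bP). |E| = 1 ⇒ bP = a − bP ⇒ P = a/(2b).
P = 541/(2·3.9) ≈ 69.36.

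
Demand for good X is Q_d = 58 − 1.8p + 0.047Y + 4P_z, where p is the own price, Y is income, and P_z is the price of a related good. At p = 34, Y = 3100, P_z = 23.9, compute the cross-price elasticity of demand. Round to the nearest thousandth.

At the given point, Q_d = 58 − 1.8(34) + 0.047(3100) + 4(23.9) = 58 − 61.2 + 145.7 + 95.6 = 238.1.
∂Q_d/∂P_z = +4, so E_xy = 4·(23.9/238.1) ≈ 0.402.
E_xy > 0: the goods are substitutes.

0.402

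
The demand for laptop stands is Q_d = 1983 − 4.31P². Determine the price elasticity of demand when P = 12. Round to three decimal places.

At P = 12, Q_d = 1362.36.
dQ_d/dP = −2·4.31·P = −103.44.
Point elasticity E = (dQ_d/dP)·(P/Q_d) = -103.44 × 12/1362.36 ≈ -0.911.
|E| < 1, so demand is inelastic at this price.

-0.911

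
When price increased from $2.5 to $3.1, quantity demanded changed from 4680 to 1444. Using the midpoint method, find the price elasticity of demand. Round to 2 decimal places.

%ΔQ = (1444 − 4680)/[(4680 + 1444)/2] = -3236/3062 ≈ -1.0568.
%ΔP = (3.1 − 2.5)/[(2.5 + 3.1)/2] = 0.6/2.8 ≈ 0.2143.
Arc elasticity E = %ΔQ/%ΔP ≈ -1.0568/0.2143 ≈ -4.93.
|E| > 1: demand is elastic over this range.

-4.93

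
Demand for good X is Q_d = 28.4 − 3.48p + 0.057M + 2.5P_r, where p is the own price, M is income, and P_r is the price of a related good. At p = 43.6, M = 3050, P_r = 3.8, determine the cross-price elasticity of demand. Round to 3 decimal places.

Evaluating quantity at (p, M, P_r) gives Q_d = 28.4 − 3.48(43.6) + 0.057(3050) + 2.5(3.8) = 28.4 − 151.728 + 173.85 + 9.5 = 60.022.
∂Q_d/∂P_r = +2.5, so E_xy = 2.5·(3.8/60.022) ≈ 0.158.
E_xy > 0: the goods are substitutes.

0.158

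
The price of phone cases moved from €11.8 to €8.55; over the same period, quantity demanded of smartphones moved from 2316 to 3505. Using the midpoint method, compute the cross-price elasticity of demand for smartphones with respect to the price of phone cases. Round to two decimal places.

%ΔQ_x = (3505 − 2316)/[(2316+3505)/2] = 1189/2910.5 ≈ 0.4085.
%ΔP_y = (8.55 − 11.8)/[(11.8+8.55)/2] ≈ -0.3194.
E_xy = 0.4085/-0.3194 ≈ -1.28.
E_xy < 0, so smartphones and phone cases are complements.

-1.28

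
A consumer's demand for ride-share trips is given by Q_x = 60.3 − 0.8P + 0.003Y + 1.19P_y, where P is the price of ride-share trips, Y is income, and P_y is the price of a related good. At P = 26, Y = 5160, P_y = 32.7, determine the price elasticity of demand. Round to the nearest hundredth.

First evaluate Q_x: 60.3 − 0.8(26) + 0.003(5160) + 1.19(32.7) = 60.3 − 20.8 + 15.48 + 38.913 = 93.893.
∂Q_x/∂P = −0.8, so E_p = (−0.8)·(26/93.893) ≈ -0.22.
|E_p| < 1: demand is inelastic.

-0.22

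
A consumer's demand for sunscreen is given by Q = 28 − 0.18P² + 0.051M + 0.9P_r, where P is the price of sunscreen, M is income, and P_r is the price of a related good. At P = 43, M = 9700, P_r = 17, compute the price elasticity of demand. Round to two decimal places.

-3.24

At the given point, Q = 28 − 0.18(43)² + 0.051(9700) + 0.9(17) = 28 − 332.82 + 494.7 + 15.3 = 205.18.
∂Q/∂P = −2·0.18·P = -15.48, so E_p = -15.48·(43/205.18) ≈ -3.24.
|E_p| > 1: demand is elastic.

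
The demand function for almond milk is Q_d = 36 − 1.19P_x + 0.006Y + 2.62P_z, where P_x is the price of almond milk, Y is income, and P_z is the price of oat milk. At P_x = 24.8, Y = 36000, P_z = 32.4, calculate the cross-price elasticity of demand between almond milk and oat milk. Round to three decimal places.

0.276

Substituting, Q_d = 36 − 1.19(24.8) + 0.006(36000) + 2.62(32.4) = 36 − 29.512 + 216 + 84.888 = 307.376.
∂Q_d/∂P_z = +2.62, so E_xy = 2.62·(32.4/307.376) ≈ 0.276.
E_xy > 0: the goods are substitutes.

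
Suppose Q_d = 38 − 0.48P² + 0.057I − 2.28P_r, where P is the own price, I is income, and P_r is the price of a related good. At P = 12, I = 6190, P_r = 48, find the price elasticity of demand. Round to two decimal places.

-0.65

First evaluate Q_d: 38 − 0.48(12)² + 0.057(6190) − 2.28(48) = 38 − 69.12 + 352.83 − 109.44 = 212.27.
∂Q_d/∂P = −2·0.48·P = -11.52, so E_p = -11.52·(12/212.27) ≈ -0.65.
|E_p| < 1: demand is inelastic.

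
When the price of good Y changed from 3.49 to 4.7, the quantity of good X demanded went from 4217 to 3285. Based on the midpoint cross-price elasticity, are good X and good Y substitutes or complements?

complements

%ΔQ_x = (3285 − 4217)/[(4217+3285)/2] = -932/3751 ≈ -0.2485.
%ΔP_y = (4.7 − 3.49)/[(3.49+4.7)/2] ≈ 0.2955.
E_xy = -0.2485/0.2955 ≈ -0.841.
E_xy < 0, so the goods are complements.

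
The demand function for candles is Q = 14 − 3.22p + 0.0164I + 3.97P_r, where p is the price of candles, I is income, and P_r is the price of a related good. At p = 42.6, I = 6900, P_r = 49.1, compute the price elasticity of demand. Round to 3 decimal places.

-0.742

First evaluate Q: 14 − 3.22(42.6) + 0.0164(6900) + 3.97(49.1) = 14 − 137.172 + 113.16 + 194.927 = 184.915.
∂Q/∂p = −3.22, so E_p = (−3.22)·(42.6/184.915) ≈ -0.742.
|E_p| < 1: demand is inelastic.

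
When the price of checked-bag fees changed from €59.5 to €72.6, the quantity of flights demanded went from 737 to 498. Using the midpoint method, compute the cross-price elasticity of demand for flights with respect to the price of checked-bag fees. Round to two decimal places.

%ΔQ_x = (498 − 737)/[(737+498)/2] = -239/617.5 ≈ -0.3870.
%ΔP_y = (72.6 − 59.5)/[(59.5+72.6)/2] ≈ 0.1983.
E_xy = -0.3870/0.1983 ≈ -1.95.
E_xy < 0, so flights and checked-bag fees are complements.

-1.95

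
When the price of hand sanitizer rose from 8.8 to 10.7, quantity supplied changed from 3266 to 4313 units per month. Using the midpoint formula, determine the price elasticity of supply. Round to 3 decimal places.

%ΔQ = (4313 − 3266)/[(3266 + 4313)/2] = 1047/3789.5 ≈ 0.2763.
%ΔP = (10.7 − 8.8)/[(8.8 + 10.7)/2] = 1.9/9.75 ≈ 0.1949.
Arc elasticity E = %ΔQ/%ΔP ≈ 0.2763/0.1949 ≈ 1.418.
|E| > 1: supply is elastic over this range.

1.418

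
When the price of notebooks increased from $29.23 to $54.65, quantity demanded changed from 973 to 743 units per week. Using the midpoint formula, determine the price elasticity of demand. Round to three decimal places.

-0.442

%Δq = (743 − 973)/[(973 + 743)/2] = -230/858 ≈ -0.2681.
%ΔP = (54.65 − 29.23)/[(29.23 + 54.65)/2] = 25.42/41.94 ≈ 0.6061.
Arc elasticity E = %Δq/%ΔP ≈ -0.2681/0.6061 ≈ -0.442.
|E| < 1: demand is inelastic over this range.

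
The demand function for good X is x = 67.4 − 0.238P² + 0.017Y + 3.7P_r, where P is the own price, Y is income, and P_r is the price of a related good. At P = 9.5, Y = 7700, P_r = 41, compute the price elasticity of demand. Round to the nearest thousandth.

First evaluate x: 67.4 − 0.238(9.5)² + 0.017(7700) + 3.7(41) = 67.4 − 21.4795 + 130.9 + 151.7 = 328.5205.
∂x/∂P = −2·0.238·P = -4.522, so E_p = -4.522·(9.5/328.5205) ≈ -0.131.
|E_p| < 1: demand is inelastic.

-0.131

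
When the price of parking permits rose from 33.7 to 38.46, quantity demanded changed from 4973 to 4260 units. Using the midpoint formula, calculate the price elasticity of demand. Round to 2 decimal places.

-1.17

%Δq = (4260 − 4973)/[(4973 + 4260)/2] = -713/4616.5 ≈ -0.1544.
%ΔP = (38.46 − 33.7)/[(33.7 + 38.46)/2] = 4.76/36.08 ≈ 0.1319.
Arc elasticity E = %Δq/%ΔP ≈ -0.1544/0.1319 ≈ -1.17.
|E| > 1: demand is elastic over this range.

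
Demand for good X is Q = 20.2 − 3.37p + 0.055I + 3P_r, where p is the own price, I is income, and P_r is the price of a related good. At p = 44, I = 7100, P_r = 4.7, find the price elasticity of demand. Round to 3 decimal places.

Substituting, Q = 20.2 − 3.37(44) + 0.055(7100) + 3(4.7) = 20.2 − 148.28 + 390.5 + 14.1 = 276.52.
∂Q/∂p = −3.37, so E_p = (−3.37)·(44/276.52) ≈ -0.536.
|E_p| < 1: demand is inelastic.

-0.536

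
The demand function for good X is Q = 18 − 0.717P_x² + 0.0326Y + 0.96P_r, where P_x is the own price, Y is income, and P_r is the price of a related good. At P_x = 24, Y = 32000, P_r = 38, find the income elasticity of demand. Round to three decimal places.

At the given point, Q = 18 − 0.717(24)² + 0.0326(32000) + 0.96(38) = 18 − 412.992 + 1043.2 + 36.48 = 684.688.
∂Q/∂Y = +0.0326, so E_I = 0.0326·(32000/684.688) ≈ 1.524.
E_I > 1: normal good (luxury).

1.524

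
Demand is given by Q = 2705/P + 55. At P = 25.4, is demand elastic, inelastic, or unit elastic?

At P = 25.4, Q = 161.4961.
dQ/dP = −2705/P² = −4.1928.
Point elasticity E = (dQ/dP)·(P/Q) = -4.1928 × 25.4/161.4961 ≈ -0.659.
|E| ≈ 0.659 < 1, so demand is inelastic.

inelastic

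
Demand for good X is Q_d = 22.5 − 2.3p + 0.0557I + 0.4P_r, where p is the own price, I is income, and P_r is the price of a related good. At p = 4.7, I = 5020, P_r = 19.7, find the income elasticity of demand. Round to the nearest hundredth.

0.93

Substituting, Q_d = 22.5 − 2.3(4.7) + 0.0557(5020) + 0.4(19.7) = 22.5 − 10.81 + 279.614 + 7.88 = 299.184.
∂Q_d/∂I = +0.0557, so E_I = 0.0557·(5020/299.184) ≈ 0.93.
E_I ∈ (0,1): normal good (necessity).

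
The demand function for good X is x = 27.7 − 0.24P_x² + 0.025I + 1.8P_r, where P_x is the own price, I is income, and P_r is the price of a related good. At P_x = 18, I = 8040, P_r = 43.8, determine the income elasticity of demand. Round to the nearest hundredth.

0.87

x = 27.7 − 0.24(18)² + 0.025(8040) + 1.8(43.8) = 27.7 − 77.76 + 201 + 78.84 = 229.78.
∂x/∂I = +0.025, so E_I = 0.025·(8040/229.78) ≈ 0.87.
E_I ∈ (0,1): normal good (necessity).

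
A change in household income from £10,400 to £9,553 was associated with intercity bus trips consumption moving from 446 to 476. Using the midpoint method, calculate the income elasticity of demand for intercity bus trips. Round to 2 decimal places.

-0.77

%ΔQ = (476 − 446)/[(446+476)/2] = 30/461 ≈ 0.0651.
%ΔI = (9,553 − 10,400)/[(10,400+9,553)/2] = -847/9976.5 ≈ -0.0849.
E_I = %ΔQ/%ΔI ≈ -0.77.
E_I < 0: inferior good.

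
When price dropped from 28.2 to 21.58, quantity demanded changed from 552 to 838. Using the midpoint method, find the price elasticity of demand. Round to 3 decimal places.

%ΔQ = (838 − 552)/[(552 + 838)/2] = 286/695 ≈ 0.4115.
%ΔP = (21.58 − 28.2)/[(28.2 + 21.58)/2] = -6.62/24.89 ≈ -0.2660.
Arc elasticity E = %ΔQ/%ΔP ≈ 0.4115/-0.2660 ≈ -1.547.
|E| > 1: demand is elastic over this range.

-1.547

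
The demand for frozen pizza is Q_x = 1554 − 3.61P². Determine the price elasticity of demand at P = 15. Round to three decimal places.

-2.190

At P = 15, Q_x = 741.75.
dQ_x/dP = −2·3.61·P = −108.3.
Point elasticity E = (dQ_x/dP)·(P/Q_x) = -108.3 × 15/741.75 ≈ -2.190.
|E| > 1, so demand is elastic at this price.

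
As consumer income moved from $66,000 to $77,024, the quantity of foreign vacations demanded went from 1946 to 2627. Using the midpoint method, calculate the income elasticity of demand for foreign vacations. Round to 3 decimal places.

%ΔQ = (2627 − 1946)/[(1946+2627)/2] = 681/2286.5 ≈ 0.2978.
%ΔY = (77,024 − 66,000)/[(66,000+77,024)/2] = 11024/71512 ≈ 0.1542.
E_I = %ΔQ/%ΔY ≈ 1.932.
E_I > 1: normal good (luxury).

1.932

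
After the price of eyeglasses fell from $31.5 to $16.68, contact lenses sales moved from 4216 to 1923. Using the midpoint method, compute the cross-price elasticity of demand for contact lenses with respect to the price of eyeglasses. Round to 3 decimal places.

%ΔQ_x = (1923 − 4216)/[(4216+1923)/2] = -2293/3069.5 ≈ -0.7470.
%ΔP_y = (16.68 − 31.5)/[(31.5+16.68)/2] ≈ -0.6152.
E_xy = -0.7470/-0.6152 ≈ 1.214.
E_xy > 0, so contact lenses and eyeglasses are substitutes.

1.214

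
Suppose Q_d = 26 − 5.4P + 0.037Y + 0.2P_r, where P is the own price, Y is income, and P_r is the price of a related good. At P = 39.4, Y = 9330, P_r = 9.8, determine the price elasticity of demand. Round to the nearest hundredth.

At the given point, Q_d = 26 − 5.4(39.4) + 0.037(9330) + 0.2(9.8) = 26 − 212.76 + 345.21 + 1.96 = 160.41.
∂Q_d/∂P = −5.4, so E_p = (−5.4)·(39.4/160.41) ≈ -1.33.
|E_p| > 1: demand is elastic.

-1.33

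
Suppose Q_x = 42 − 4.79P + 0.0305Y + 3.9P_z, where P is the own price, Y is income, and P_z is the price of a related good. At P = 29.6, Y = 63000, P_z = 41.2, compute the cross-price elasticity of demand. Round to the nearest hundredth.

At the given point, Q_x = 42 − 4.79(29.6) + 0.0305(63000) + 3.9(41.2) = 42 − 141.784 + 1921.5 + 160.68 = 1982.396.
∂Q_x/∂P_z = +3.9, so E_xy = 3.9·(41.2/1982.396) ≈ 0.08.
E_xy > 0: the goods are substitutes.

0.08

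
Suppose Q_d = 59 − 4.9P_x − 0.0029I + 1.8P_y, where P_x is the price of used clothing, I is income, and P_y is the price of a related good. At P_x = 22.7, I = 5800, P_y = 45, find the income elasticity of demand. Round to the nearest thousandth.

-1.408

First evaluate Q_d: 59 − 4.9(22.7) − 0.0029(5800) + 1.8(45) = 59 − 111.23 − 16.82 + 81 = 11.95.
∂Q_d/∂I = −0.0029, so E_I = -0.0029·(5800/11.95) ≈ -1.408.
E_I < 0: inferior good.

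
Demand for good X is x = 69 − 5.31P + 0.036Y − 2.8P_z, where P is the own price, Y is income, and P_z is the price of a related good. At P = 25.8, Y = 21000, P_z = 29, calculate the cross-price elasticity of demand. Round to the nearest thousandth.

Substituting, x = 69 − 5.31(25.8) + 0.036(21000) − 2.8(29) = 69 − 136.998 + 756 − 81.2 = 606.802.
∂x/∂P_z = −2.8, so E_xy = -2.8·(29/606.802) ≈ -0.134.
E_xy < 0: the goods are complements.

-0.134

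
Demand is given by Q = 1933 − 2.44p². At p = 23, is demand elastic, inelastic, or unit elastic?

elastic

At p = 23, Q = 642.24.
dQ/dp = −2·2.44·p = −112.24.
Point elasticity E = (dQ/dp)·(p/Q) = -112.24 × 23/642.24 ≈ -4.020.
|E| ≈ 4.020 > 1, so demand is elastic.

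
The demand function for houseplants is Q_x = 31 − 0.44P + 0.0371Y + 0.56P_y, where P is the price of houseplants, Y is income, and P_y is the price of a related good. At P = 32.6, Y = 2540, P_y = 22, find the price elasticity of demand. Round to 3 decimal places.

At the given point, Q_x = 31 − 0.44(32.6) + 0.0371(2540) + 0.56(22) = 31 − 14.344 + 94.234 + 12.32 = 123.21.
∂Q_x/∂P = −0.44, so E_p = (−0.44)·(32.6/123.21) ≈ -0.116.
|E_p| < 1: demand is inelastic.

-0.116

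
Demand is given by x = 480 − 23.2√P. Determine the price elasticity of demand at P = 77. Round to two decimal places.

-0.37

At P = 77, x = 276.4208.
dx/dP = −23.2/(2√P) = −23.2/(2·8.775).
Point elasticity E = (dx/dP)·(P/x) = -1.3219 × 77/276.4208 ≈ -0.37.
|E| < 1, so demand is inelastic at this price.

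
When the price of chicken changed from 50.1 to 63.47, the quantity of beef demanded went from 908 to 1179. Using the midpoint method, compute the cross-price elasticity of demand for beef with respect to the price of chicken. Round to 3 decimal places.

%ΔQ_x = (1179 − 908)/[(908+1179)/2] = 271/1043.5 ≈ 0.2597.
%ΔP_y = (63.47 − 50.1)/[(50.1+63.47)/2] ≈ 0.2354.
E_xy = 0.2597/0.2354 ≈ 1.103.
E_xy > 0, so beef and chicken are substitutes.

1.103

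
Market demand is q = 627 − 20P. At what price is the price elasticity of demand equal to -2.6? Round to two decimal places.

Set −bP/(a − bP) = −2.6 ⇒ bP = 2.6(a − bP) ⇒ bP(1+2.6) = 2.6·a.
P = 2.6·627/(20·3.6) ≈ 22.64.

22.64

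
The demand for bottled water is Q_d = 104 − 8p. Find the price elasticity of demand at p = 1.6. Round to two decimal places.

-0.14

At p = 1.6, Q_d = 91.2.
dQ_d/dp = −8.
Point elasticity E = (dQ_d/dp)·(p/Q_d) = -8 × 1.6/91.2 ≈ -0.14.
|E| < 1, so demand is inelastic at this price.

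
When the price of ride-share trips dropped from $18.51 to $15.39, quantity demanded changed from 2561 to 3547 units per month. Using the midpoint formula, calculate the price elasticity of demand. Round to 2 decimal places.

%Δq = (3547 − 2561)/[(2561 + 3547)/2] = 986/3054 ≈ 0.3229.
%Δp = (15.39 − 18.51)/[(18.51 + 15.39)/2] = -3.12/16.95 ≈ -0.1841.
Arc elasticity E = %Δq/%Δp ≈ 0.3229/-0.1841 ≈ -1.75.
|E| > 1: demand is elastic over this range.

-1.75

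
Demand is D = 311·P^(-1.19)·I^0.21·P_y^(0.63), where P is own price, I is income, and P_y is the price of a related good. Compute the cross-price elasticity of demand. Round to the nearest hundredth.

For a Cobb–Douglas (constant-elasticity) form D = A·P_y^α·…, the elasticity with respect to P_y equals the exponent α at every point.
Here the exponent on P_y is 0.63, so the cross-price elasticity of demand is 0.63.

0.63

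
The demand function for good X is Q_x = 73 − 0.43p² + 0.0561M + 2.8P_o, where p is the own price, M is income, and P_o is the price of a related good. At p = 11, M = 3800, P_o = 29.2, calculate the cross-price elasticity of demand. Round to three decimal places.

0.259

First evaluate Q_x: 73 − 0.43(11)² + 0.0561(3800) + 2.8(29.2) = 73 − 52.03 + 213.18 + 81.76 = 315.91.
∂Q_x/∂P_o = +2.8, so E_xy = 2.8·(29.2/315.91) ≈ 0.259.
E_xy > 0: the goods are substitutes.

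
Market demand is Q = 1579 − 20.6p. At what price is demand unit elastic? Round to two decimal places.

38.33

For linear demand Q = a − bp, E = −bp/(a − bp). |E| = 1 ⇒ bp = a − bp ⇒ p = a/(2b).
p = 1579/(2·20.6) ≈ 38.33.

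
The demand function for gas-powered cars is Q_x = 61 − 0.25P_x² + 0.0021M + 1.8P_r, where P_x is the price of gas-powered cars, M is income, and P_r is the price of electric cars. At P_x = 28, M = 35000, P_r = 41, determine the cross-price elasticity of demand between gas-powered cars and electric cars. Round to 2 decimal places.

Q_x = 61 − 0.25(28)² + 0.0021(35000) + 1.8(41) = 61 − 196 + 73.5 + 73.8 = 12.3.
∂Q_x/∂P_r = +1.8, so E_xy = 1.8·(41/12.3) ≈ 6.00.
E_xy > 0: the goods are substitutes.

6.00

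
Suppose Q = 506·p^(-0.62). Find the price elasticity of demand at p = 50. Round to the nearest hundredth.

For a Cobb–Douglas (constant-elasticity) form Q = A·p^α·…, the elasticity with respect to p equals the exponent α at every point.
Here the exponent on p is -0.62, so the price elasticity of demand is -0.62.

-0.62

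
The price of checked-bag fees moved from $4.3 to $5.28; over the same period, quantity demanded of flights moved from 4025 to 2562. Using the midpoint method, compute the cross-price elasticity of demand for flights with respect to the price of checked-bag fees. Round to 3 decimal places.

%ΔQ_x = (2562 − 4025)/[(4025+2562)/2] = -1463/3293.5 ≈ -0.4442.
%ΔP_y = (5.28 − 4.3)/[(4.3+5.28)/2] ≈ 0.2046.
E_xy = -0.4442/0.2046 ≈ -2.171.
E_xy < 0, so flights and checked-bag fees are complements.

-2.171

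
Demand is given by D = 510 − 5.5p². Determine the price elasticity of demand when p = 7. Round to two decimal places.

At p = 7, D = 240.5.
dD/dp = −2·5.5·p = −77.
Point elasticity E = (dD/dp)·(p/D) = -77 × 7/240.5 ≈ -2.24.
|E| > 1, so demand is elastic at this price.

-2.24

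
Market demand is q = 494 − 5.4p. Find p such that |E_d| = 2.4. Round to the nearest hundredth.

Set −bp/(a − bp) = −2.4 ⇒ bp = 2.4(a − bp) ⇒ bp(1+2.4) = 2.4·a.
p = 2.4·494/(5.4·3.4) ≈ 64.58.

64.58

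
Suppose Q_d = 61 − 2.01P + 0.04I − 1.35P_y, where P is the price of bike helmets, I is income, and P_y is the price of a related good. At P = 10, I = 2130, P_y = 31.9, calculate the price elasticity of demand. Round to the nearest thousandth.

Substituting, Q_d = 61 − 2.01(10) + 0.04(2130) − 1.35(31.9) = 61 − 20.1 + 85.2 − 43.065 = 83.035.
∂Q_d/∂P = −2.01, so E_p = (−2.01)·(10/83.035) ≈ -0.242.
|E_p| < 1: demand is inelastic.

-0.242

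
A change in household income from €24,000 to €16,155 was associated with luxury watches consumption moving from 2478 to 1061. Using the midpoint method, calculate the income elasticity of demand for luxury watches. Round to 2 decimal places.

2.05

%ΔQ = (1061 − 2478)/[(2478+1061)/2] = -1417/1769.5 ≈ -0.8008.
%ΔY = (16,155 − 24,000)/[(24,000+16,155)/2] = -7845/20077.5 ≈ -0.3907.
E_I = %ΔQ/%ΔY ≈ 2.05.
E_I > 1: normal good (luxury).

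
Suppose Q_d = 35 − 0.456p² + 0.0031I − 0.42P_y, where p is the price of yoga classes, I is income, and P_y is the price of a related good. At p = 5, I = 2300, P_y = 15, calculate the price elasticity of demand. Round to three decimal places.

-0.933

Evaluating quantity at (p, I, P_y) gives Q_d = 35 − 0.456(5)² + 0.0031(2300) − 0.42(15) = 35 − 11.4 + 7.13 − 6.3 = 24.43.
∂Q_d/∂p = −2·0.456·p = -4.56, so E_p = -4.56·(5/24.43) ≈ -0.933.
|E_p| < 1: demand is inelastic.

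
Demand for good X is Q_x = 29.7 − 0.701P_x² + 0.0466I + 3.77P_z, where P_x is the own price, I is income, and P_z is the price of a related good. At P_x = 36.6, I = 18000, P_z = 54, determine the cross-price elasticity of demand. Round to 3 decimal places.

1.530

At the given point, Q_x = 29.7 − 0.701(36.6)² + 0.0466(18000) + 3.77(54) = 29.7 − 939.0316 + 838.8 + 203.58 = 133.0484.
∂Q_x/∂P_z = +3.77, so E_xy = 3.77·(54/133.0484) ≈ 1.530.
E_xy > 0: the goods are substitutes.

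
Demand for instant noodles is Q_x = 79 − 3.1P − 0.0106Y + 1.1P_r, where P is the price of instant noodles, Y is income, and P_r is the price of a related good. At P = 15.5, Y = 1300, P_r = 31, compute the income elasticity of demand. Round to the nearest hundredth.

-0.27

First evaluate Q_x: 79 − 3.1(15.5) − 0.0106(1300) + 1.1(31) = 79 − 48.05 − 13.78 + 34.1 = 51.27.
∂Q_x/∂Y = −0.0106, so E_I = -0.0106·(1300/51.27) ≈ -0.27.
E_I < 0: inferior good.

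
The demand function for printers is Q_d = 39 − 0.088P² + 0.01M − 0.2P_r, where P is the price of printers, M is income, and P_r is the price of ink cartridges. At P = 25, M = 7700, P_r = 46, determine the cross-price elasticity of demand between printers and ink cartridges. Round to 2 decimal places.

-0.18

At the given point, Q_d = 39 − 0.088(25)² + 0.01(7700) − 0.2(46) = 39 − 55 + 77 − 9.2 = 51.8.
∂Q_d/∂P_r = −0.2, so E_xy = -0.2·(46/51.8) ≈ -0.18.
E_xy < 0: the goods are complements.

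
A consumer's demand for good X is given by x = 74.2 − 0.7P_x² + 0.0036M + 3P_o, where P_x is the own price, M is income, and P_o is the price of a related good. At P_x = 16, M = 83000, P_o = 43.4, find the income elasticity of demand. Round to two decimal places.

At the given point, x = 74.2 − 0.7(16)² + 0.0036(83000) + 3(43.4) = 74.2 − 179.2 + 298.8 + 130.2 = 324.
∂x/∂M = +0.0036, so E_I = 0.0036·(83000/324) ≈ 0.92.
E_I ∈ (0,1): normal good (necessity).

0.92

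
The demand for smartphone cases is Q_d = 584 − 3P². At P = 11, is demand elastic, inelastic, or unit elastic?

elastic

At P = 11, Q_d = 221.
dQ_d/dP = −2·3·P = −66.
Point elasticity E = (dQ_d/dP)·(P/Q_d) = -66 × 11/221 ≈ -3.285.
|E| ≈ 3.285 > 1, so demand is elastic.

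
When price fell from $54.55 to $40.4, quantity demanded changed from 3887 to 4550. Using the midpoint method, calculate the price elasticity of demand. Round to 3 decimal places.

-0.527

%Δq = (4550 − 3887)/[(3887 + 4550)/2] = 663/4218.5 ≈ 0.1572.
%ΔP = (40.4 − 54.55)/[(54.55 + 40.4)/2] = -14.15/47.475 ≈ -0.2981.
Arc elasticity E = %Δq/%ΔP ≈ 0.1572/-0.2981 ≈ -0.527.
|E| < 1: demand is inelastic over this range.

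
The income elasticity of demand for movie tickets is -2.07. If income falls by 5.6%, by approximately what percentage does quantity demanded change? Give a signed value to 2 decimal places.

%ΔQ ≈ E × %ΔI = (-2.07) × (-5.6%) ≈ 11.59%.

11.59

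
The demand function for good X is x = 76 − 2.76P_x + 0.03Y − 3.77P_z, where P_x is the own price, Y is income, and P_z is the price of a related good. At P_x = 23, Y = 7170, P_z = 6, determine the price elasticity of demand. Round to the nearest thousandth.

At the given point, x = 76 − 2.76(23) + 0.03(7170) − 3.77(6) = 76 − 63.48 + 215.1 − 22.62 = 205.
∂x/∂P_x = −2.76, so E_p = (−2.76)·(23/205) ≈ -0.310.
|E_p| < 1: demand is inelastic.

-0.310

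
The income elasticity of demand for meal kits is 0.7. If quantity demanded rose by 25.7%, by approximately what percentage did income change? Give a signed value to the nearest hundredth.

%ΔQ ≈ E × %ΔI ⇒ %ΔI = %ΔQ / E = (25.7%)/(0.7) ≈ 36.71%.

36.71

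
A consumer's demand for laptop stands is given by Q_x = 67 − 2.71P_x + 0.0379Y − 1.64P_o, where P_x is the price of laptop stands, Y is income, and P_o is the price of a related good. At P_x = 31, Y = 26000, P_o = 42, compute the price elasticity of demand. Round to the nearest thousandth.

-0.093

Substituting, Q_x = 67 − 2.71(31) + 0.0379(26000) − 1.64(42) = 67 − 84.01 + 985.4 − 68.88 = 899.51.
∂Q_x/∂P_x = −2.71, so E_p = (−2.71)·(31/899.51) ≈ -0.093.
|E_p| < 1: demand is inelastic.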